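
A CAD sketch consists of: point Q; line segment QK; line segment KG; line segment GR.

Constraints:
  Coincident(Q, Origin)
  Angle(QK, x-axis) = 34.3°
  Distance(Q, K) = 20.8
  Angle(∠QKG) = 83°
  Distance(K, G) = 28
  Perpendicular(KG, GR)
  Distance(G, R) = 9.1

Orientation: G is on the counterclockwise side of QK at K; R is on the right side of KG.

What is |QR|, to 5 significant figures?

39.157

∠QKG = 83.0°, so KG runs at 34.3° + (180° − 83.0°) = 131.30° from the x-axis; with |KG| = 28.0, G = K + 28.0·(cos 131.30°, sin 131.30°) = (-1.2972, 32.757). The perpendicularity gives GR at right angles to KG; with |GR| = 9.1 on the right of KG, R = G + 9.1·(0.75126, 0.66000) = (5.5393, 38.763). Then |QR| = |R − Q| = 39.157.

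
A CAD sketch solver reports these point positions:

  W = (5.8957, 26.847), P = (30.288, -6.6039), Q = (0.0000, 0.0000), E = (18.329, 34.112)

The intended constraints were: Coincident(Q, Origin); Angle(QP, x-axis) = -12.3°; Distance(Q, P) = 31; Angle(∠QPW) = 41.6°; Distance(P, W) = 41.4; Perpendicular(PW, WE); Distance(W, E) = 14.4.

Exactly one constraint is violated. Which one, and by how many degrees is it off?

Perpendicular(PW, WE) — off by 5.80°.

Q = (0.00, 0.00) ✓; QP at -12.30° ✓; |QP| = 31.00 ✓; ∠QPW = 41.60° ✓; |PW| = 41.40 ✓; ∠(PW, WE) = 95.80° ✗; |WE| = 14.40 ✓.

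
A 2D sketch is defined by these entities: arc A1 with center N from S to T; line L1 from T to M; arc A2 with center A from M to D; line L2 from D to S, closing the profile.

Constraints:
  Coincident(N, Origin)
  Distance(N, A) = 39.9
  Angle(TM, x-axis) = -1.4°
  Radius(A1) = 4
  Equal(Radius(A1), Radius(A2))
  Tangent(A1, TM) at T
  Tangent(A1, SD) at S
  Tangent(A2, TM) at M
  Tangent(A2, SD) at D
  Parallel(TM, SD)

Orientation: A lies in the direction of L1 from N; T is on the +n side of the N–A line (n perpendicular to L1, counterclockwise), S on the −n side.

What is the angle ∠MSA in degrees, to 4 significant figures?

5.613°

The slot axis is L1's direction at -1.4°, so u = (cos -1.4°, sin -1.4°) = (0.9997, -0.02443) and n = (−sin -1.4°, cos -1.4°) = (0.02443, 0.9997). N is at the origin and A lies 39.9 along u from N, so A = 39.9·u = (39.89, -0.9748). Tangency of A1 to both parallel lines with radius 4.0 puts T and S at N ± 4.0·n: T = (0.09773, 3.999), S = (-0.09773, -3.999). Equal radii place M and D the same way about A: M = A + 4.0·n = (39.99, 3.024), D = A − 4.0·n = (39.79, -4.974). Then cos ∠MSA = SM·SA / (|SM||SA|), giving 5.613°.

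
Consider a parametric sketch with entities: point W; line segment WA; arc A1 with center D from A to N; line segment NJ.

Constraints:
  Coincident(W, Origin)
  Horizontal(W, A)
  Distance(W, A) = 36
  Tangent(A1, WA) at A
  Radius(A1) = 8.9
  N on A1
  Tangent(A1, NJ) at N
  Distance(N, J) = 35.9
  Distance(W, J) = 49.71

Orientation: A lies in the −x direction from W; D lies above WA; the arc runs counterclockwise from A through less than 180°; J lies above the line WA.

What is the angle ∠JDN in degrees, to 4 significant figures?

76.08°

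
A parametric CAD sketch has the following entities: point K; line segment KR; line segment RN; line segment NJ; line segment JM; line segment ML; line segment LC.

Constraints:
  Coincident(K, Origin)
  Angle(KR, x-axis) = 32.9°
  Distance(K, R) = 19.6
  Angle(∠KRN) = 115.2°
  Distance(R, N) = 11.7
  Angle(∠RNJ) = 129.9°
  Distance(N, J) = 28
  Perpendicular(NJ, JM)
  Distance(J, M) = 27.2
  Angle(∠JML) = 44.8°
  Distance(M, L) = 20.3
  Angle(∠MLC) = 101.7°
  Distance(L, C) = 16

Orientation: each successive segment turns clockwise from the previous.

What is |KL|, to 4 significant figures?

19.04

K is at the origin; KR runs at 32.9° with length 19.6, so R = (16.46, 10.65). ∠KRN = 115.2° gives RN at -31.90° from the x-axis; with |RN| = 11.7, N = (26.39, 4.463). ∠RNJ = 129.9° gives NJ at -82.00° from the x-axis; with |NJ| = 28.0, J = (30.29, -23.26). NJ is perpendicular to JM, so JM runs at -172.0°; with |JM| = 27.2, M = (3.351, -27.05). ∠JML = 44.8° gives ML at 52.80° from the x-axis; with |ML| = 20.3, L = (15.62, -10.88). Then |KL| = |L − K| = 19.04.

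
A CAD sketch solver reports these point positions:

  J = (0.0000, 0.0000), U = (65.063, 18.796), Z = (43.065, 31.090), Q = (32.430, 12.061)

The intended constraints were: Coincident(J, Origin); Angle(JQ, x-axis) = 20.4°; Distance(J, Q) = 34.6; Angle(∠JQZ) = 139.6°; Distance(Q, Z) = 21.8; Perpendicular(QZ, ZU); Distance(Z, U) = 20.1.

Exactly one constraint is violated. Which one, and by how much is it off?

Distance(Z, U) = 20.1 — off by 5.10.

J = (0.00, 0.00) ✓; JQ at 20.40° ✓; |JQ| = 34.60 ✓; ∠JQZ = 139.6° ✓; |QZ| = 21.80 ✓; ∠(QZ, ZU) = 90.00° ✓; |ZU| = 25.20 ✗.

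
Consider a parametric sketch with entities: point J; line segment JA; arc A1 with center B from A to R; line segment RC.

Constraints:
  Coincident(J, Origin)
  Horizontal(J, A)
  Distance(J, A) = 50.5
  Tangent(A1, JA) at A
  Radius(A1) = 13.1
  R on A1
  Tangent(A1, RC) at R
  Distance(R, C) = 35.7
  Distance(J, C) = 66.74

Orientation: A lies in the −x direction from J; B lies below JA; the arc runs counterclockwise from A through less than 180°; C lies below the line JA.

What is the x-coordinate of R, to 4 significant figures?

-61.78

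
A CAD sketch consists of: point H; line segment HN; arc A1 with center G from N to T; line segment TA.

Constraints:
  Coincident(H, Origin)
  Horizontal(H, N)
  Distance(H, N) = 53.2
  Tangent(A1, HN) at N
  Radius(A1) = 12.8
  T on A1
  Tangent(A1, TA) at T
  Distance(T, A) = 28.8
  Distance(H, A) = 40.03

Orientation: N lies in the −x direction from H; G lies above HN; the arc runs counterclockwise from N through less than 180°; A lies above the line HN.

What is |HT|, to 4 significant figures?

42.89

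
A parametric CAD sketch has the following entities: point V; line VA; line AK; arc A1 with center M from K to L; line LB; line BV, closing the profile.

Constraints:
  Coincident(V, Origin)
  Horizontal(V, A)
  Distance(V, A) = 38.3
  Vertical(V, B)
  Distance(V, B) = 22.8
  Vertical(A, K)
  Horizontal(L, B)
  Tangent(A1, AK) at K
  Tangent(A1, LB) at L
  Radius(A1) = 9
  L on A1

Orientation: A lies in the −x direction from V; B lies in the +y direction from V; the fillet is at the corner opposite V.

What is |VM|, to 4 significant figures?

32.39

V is at the origin; V and A share the same y with |VA| = 38.3 and A on the −x side, so A = (-38.30, 0.000). VB is vertical with |VB| = 22.8 and B on the +y side, so B = (0.000, 22.80). The virtual corner opposite V is at (-38.30, 22.80). The tangent condition forces MK to be normal to AK and tangency of A1 to LB means the radius ML is perpendicular to LB, with radius 9.0, so the center M sits 9.0 in from both sides at M = (-29.30, 13.80). Then |VM| = |M − V| = 32.39.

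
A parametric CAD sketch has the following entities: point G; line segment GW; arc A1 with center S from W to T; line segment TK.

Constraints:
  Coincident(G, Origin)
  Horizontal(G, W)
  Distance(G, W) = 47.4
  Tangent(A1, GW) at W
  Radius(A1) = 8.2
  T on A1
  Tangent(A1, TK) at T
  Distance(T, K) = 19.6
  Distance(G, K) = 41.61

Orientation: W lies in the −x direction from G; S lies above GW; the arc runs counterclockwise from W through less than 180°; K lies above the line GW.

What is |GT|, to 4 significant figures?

39.99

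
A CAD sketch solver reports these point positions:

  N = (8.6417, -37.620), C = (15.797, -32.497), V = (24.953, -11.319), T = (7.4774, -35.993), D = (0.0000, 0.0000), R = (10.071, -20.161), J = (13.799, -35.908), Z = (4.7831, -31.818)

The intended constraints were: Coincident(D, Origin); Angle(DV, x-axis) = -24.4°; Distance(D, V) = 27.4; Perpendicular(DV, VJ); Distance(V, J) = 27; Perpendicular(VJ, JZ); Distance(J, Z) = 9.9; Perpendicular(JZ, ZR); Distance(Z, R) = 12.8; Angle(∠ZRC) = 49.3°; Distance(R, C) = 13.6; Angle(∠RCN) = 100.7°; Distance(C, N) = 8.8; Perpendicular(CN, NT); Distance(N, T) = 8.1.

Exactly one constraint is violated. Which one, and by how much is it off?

Distance(N, T) = 8.1 — off by 6.10.

D = (0.00, 0.00) ✓; DV at -24.40° ✓; |DV| = 27.40 ✓; ∠(DV, VJ) = 90.00° ✓; |VJ| = 27.00 ✓; ∠(VJ, JZ) = 90.00° ✓; |JZ| = 9.900 ✓; ∠(JZ, ZR) = 90.00° ✓; |ZR| = 12.80 ✓; ∠ZRC = 49.30° ✓; |RC| = 13.60 ✓; ∠RCN = 100.7° ✓; |CN| = 8.800 ✓; ∠(CN, NT) = 90.01° ✓; |NT| = 2.001 ✗.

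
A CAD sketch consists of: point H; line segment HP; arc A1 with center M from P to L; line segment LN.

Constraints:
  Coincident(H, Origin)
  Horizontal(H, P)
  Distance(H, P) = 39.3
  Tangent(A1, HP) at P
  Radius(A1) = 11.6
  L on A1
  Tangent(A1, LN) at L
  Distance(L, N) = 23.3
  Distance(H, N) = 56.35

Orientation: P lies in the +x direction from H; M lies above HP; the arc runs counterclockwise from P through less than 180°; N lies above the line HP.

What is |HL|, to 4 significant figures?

52.56

Checks: |ML| = 11.60 ✓; ∠(ML, LN) = 90.00° ✓; |LN| = 23.30 ✓; |HN| = 56.35 ✓.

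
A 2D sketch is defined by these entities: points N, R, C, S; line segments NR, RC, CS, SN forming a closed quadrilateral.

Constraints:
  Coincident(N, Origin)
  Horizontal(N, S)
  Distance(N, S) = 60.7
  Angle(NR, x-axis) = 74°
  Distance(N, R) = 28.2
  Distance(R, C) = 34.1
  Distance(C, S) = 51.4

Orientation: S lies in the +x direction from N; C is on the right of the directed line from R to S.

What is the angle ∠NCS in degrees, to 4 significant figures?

136.9°

Checks: N = (0.00, 0.00) ✓; |RC| = 34.10 ✓; |CS| = 51.40 ✓.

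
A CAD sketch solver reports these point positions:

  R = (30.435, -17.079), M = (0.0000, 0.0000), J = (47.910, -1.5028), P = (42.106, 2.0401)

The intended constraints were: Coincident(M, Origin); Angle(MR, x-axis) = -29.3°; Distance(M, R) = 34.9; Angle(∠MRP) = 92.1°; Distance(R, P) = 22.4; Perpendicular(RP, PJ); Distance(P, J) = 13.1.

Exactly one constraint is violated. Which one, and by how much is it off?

Distance(P, J) = 13.1 — off by 6.30.

M = (0.00, 0.00) ✓; MR at -29.30° ✓; |MR| = 34.90 ✓; ∠MRP = 92.10° ✓; |RP| = 22.40 ✓; ∠(RP, PJ) = 90.00° ✓; |PJ| = 6.800 ✗.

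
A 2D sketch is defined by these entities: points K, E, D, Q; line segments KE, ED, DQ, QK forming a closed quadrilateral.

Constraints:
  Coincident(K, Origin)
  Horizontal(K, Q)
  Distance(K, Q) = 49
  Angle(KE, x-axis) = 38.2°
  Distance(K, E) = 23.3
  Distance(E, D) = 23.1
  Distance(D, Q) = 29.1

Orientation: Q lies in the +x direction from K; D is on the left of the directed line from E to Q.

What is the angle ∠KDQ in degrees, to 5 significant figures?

77.286°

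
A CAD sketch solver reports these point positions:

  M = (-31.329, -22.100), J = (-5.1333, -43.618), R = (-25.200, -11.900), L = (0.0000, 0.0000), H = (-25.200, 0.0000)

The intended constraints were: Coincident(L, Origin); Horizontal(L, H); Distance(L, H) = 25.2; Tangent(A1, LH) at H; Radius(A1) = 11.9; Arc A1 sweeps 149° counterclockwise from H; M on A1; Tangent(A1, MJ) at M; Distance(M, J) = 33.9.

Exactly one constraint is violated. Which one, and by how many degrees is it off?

Tangent(A1, MJ) at M — off by 8.40°.

L = (0.00, 0.00) ✓; L.y = 0.00, H.y = 0.00 ✓; |LH| = 25.20 ✓; ∠(RH, HL) = 90.00° ✓; |RH| = 11.90 ✓; bearing(R→M) − bearing(R→H) = 149.0° ✓; |RM| = 11.90 ✓; ∠(RM, MJ) = 98.40° ✗; |MJ| = 33.90 ✓.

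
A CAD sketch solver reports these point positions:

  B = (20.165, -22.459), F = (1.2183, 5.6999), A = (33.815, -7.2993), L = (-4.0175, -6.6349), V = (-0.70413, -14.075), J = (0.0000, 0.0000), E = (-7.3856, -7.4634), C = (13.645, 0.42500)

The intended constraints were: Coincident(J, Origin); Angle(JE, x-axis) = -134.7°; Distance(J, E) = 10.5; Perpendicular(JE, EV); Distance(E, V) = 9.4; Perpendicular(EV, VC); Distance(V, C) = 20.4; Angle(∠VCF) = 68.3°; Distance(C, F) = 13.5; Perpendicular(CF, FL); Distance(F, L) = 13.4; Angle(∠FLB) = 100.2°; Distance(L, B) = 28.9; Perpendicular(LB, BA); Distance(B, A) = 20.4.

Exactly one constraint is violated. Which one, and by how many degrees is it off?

Perpendicular(LB, BA) — off by 8.80°.

J = (0.00, 0.00) ✓; JE at -134.7° ✓; |JE| = 10.50 ✓; ∠(JE, EV) = 90.00° ✓; |EV| = 9.400 ✓; ∠(EV, VC) = 90.00° ✓; |VC| = 20.40 ✓; ∠VCF = 68.30° ✓; |CF| = 13.50 ✓; ∠(CF, FL) = 90.00° ✓; |FL| = 13.40 ✓; ∠FLB = 100.2° ✓; |LB| = 28.90 ✓; ∠(LB, BA) = 81.20° ✗; |BA| = 20.40 ✓.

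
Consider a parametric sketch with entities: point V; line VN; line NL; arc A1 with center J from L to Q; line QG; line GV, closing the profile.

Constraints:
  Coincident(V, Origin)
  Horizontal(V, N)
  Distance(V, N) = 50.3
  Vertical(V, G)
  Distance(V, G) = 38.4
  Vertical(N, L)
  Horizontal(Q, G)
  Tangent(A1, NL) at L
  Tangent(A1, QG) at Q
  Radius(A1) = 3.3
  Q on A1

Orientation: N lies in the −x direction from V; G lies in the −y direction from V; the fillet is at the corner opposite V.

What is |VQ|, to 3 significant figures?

60.7

The virtual corner opposite V is at (-50.3, -38.4). Since A1 is tangent to NL there, JL ⟂ NL and A1 meets QG tangentially, so JQ is at right angles to QG, with radius 3.3, so the center J sits 3.3 in from both sides at J = (-47.0, -35.1). That places the tangent points at L = (-50.3, -35.1) on NL and Q = (-47.0, -38.4) on QG. Then |VQ| = |Q − V| = 60.7.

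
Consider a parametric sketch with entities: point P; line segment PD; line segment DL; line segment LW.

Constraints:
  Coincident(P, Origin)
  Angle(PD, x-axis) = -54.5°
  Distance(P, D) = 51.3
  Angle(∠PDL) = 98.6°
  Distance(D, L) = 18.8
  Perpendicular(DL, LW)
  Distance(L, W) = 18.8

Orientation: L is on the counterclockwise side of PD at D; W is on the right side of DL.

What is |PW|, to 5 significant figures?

74.392

P is at the origin; PD runs at -54.5° with length 51.3, so D = 51.3·(cos -54.5°, sin -54.5°) = (29.790, -41.764). ∠PDL = 98.6°, so DL runs at -54.5° + (180° − 98.6°) = 26.900° from the x-axis; with |DL| = 18.8, L = D + 18.8·(cos 26.900°, sin 26.900°) = (46.556, -33.258). DL ⟂ LW; with |LW| = 18.8 on the right of DL, W = L + 18.8·(0.45243, -0.89180) = (55.062, -50.024). Then |PW| = |W − P| = 74.392.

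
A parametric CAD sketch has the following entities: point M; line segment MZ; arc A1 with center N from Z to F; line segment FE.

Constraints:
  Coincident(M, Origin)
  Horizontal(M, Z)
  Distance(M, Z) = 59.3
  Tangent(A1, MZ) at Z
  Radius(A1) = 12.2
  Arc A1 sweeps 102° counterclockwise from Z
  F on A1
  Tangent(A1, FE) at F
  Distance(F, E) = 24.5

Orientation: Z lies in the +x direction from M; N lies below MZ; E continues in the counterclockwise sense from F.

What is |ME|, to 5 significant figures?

65.191

M is at the origin; M and Z share the same y with |MZ| = 59.3 and Z on the +x side, so Z = (59.300, 0.0000). Tangency of A1 to MZ means the radius NZ is perpendicular to MZ, so N = Z + (0, -12.2) = (59.300, -12.200). On A1, Z sits at bearing 90° from N; a 102° counterclockwise sweep puts F at bearing 192°, so F = N + 12.2·(cos 192°, sin 192°) = (47.367, -14.737). A1 meets FE tangentially, so NF is at right angles to FE, so FE runs along (−sin 192°, cos 192°); with |FE| = 24.5, E = (52.460, -38.701). Then |ME| = |E − M| = 65.191.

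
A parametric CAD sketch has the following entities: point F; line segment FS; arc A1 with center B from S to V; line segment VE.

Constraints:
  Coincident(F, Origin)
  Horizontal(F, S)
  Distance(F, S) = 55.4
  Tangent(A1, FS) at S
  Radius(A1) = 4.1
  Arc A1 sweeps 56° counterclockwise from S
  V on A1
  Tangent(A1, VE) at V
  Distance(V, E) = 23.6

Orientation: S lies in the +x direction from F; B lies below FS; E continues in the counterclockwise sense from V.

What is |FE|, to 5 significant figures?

44.301

F is at the origin; F and S share the same y with |FS| = 55.4 and S on the +x side, so S = (55.400, 0.0000). Tangency of A1 to FS means the radius BS is perpendicular to FS, so B = S + (0, -4.1) = (55.400, -4.1000). On A1, S sits at bearing 90° from B; a 56° counterclockwise sweep puts V at bearing 146°, so V = B + 4.1·(cos 146°, sin 146°) = (52.001, -1.8073). Since A1 is tangent to VE there, BV ⟂ VE, so VE runs along (−sin 146°, cos 146°); with |VE| = 23.6, E = (38.804, -21.373). Then |FE| = |E − F| = 44.301.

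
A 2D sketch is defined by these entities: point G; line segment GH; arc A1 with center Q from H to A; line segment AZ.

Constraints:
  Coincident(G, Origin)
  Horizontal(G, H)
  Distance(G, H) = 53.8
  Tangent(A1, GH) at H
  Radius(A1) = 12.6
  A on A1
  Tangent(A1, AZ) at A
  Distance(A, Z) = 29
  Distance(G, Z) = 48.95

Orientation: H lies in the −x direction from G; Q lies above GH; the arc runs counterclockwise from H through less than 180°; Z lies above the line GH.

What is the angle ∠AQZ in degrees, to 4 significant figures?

66.52°

G is at the origin; GH is horizontal with |GH| = 53.8 and H on the −x side, so H = (-53.80, 0.000). Since A1 is tangent to GH there, QH ⟂ GH, so Q = H + (0, 12.6) = (-53.80, 12.60). Since QA ⟂ AZ (tangency), |QZ| = √(12.6² + 29.0²) = 31.62 regardless of where A sits on A1. So Z lies on both circle(G, 48.95) and circle(Q, 31.62); the above-GH intersection is Z = (-32.85, 36.29). A is the foot of the tangent from Z: A = (-41.82, 8.706).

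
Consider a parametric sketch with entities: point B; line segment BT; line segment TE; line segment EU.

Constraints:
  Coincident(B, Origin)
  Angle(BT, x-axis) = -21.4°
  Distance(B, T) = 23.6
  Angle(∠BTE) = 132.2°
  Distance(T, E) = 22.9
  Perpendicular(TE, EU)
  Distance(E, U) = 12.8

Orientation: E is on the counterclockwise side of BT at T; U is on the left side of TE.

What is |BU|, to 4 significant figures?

39.03

B is at the origin; BT runs at -21.4° with length 23.6, so T = 23.6·(cos -21.4°, sin -21.4°) = (21.97, -8.611). ∠BTE = 132.2°, so TE runs at -21.4° + (180° − 132.2°) = 26.40° from the x-axis; with |TE| = 22.9, E = T + 22.9·(cos 26.40°, sin 26.40°) = (42.48, 1.571). The perpendicularity gives EU at right angles to TE; with |EU| = 12.8 on the left of TE, U = E + 12.8·(-0.4446, 0.8957) = (36.79, 13.04). Then |BU| = |U − B| = 39.03.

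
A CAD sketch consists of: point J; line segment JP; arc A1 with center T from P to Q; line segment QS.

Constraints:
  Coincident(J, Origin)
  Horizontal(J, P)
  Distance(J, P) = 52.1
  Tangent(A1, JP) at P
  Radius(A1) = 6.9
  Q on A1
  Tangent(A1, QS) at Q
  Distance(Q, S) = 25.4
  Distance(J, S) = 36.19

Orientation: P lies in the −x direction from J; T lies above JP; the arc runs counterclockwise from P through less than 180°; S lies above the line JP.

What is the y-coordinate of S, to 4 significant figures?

20.70

Checks: |TQ| = 6.900 ✓; ∠(TQ, QS) = 90.00° ✓; |QS| = 25.40 ✓; |JS| = 36.19 ✓.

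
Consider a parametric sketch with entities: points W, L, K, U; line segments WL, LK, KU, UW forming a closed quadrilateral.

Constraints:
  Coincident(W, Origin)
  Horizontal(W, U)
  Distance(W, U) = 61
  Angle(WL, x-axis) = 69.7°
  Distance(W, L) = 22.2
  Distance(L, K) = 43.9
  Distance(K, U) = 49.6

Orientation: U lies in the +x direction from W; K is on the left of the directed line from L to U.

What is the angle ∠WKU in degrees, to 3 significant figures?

63.9°

Checks: |LK| = 43.90 ✓; |KU| = 49.60 ✓.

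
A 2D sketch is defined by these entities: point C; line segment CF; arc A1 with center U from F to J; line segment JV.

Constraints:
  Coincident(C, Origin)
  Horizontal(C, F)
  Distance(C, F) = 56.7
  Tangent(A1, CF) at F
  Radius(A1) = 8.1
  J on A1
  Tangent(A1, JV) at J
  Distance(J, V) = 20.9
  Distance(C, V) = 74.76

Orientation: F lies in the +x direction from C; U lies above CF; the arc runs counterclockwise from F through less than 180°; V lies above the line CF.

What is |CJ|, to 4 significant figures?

64.78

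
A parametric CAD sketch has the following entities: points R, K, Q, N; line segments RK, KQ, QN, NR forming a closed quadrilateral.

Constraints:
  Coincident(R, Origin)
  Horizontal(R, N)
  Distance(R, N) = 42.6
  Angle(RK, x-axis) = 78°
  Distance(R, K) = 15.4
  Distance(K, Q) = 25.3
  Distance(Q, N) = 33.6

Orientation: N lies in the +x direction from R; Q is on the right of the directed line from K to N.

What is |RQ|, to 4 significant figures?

13.82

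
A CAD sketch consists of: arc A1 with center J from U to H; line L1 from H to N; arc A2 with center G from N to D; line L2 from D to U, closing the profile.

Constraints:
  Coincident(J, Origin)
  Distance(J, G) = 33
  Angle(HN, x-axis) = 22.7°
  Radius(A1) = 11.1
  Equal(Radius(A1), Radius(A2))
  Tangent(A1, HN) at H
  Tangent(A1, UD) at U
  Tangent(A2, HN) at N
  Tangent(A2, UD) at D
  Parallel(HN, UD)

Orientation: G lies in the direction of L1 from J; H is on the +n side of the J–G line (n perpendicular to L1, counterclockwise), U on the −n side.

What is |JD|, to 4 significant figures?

34.82

The slot axis is L1's direction at 22.7°, so u = (cos 22.7°, sin 22.7°) = (0.9225, 0.3859) and n = (−sin 22.7°, cos 22.7°) = (-0.3859, 0.9225). J is at the origin and G lies 33.0 along u from J, so G = 33.0·u = (30.44, 12.73). Tangency of A1 to both parallel lines with radius 11.1 puts H and U at J ± 11.1·n: H = (-4.284, 10.24), U = (4.284, -10.24). Equal radii place N and D the same way about G: N = G + 11.1·n = (26.16, 22.98), D = G − 11.1·n = (34.73, 2.495). Then |JD| = |D − J| = 34.82.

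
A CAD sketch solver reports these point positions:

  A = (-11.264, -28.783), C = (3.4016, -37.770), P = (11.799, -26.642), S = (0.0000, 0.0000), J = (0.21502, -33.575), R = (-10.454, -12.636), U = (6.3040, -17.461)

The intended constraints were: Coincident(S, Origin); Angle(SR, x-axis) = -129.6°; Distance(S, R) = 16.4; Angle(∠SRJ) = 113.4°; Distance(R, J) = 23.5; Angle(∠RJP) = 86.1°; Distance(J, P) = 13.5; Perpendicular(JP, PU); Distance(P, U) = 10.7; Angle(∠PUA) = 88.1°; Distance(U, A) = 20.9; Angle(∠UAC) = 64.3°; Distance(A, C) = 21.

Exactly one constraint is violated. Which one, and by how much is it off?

Distance(A, C) = 21 — off by 3.80.

S = (0.00, 0.00) ✓; SR at -129.6° ✓; |SR| = 16.40 ✓; ∠SRJ = 113.4° ✓; |RJ| = 23.50 ✓; ∠RJP = 86.10° ✓; |JP| = 13.50 ✓; ∠(JP, PU) = 90.00° ✓; |PU| = 10.70 ✓; ∠PUA = 88.10° ✓; |UA| = 20.90 ✓; ∠UAC = 64.30° ✓; |AC| = 17.20 ✗.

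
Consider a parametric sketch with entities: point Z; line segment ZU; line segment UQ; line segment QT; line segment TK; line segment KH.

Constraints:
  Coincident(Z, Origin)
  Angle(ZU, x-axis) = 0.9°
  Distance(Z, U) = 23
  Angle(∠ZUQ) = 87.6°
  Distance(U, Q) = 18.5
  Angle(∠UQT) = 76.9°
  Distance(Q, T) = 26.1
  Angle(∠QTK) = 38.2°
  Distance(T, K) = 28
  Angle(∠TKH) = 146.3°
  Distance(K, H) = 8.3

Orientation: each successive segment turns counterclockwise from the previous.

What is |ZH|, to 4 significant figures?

31.14

∠QTK = 38.2° gives TK at -21.80° from the x-axis; with |TK| = 28.0, K = (22.89, 1.063). ∠TKH = 146.3° gives KH at 11.90° from the x-axis; with |KH| = 8.3, H = (31.01, 2.775). Then |ZH| = |H − Z| = 31.14.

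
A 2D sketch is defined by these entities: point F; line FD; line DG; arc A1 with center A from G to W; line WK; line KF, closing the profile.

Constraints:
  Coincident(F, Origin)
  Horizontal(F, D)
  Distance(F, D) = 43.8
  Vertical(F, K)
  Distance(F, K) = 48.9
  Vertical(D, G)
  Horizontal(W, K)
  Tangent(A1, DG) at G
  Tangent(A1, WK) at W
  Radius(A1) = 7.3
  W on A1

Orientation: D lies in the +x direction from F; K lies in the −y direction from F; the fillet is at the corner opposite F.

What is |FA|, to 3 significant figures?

55.3

F is at the origin; F and D share the same y with |FD| = 43.8 and D on the +x side, so D = (43.8, 0.00). FK is vertical with |FK| = 48.9 and K on the −y side, so K = (0.00, -48.9). The virtual corner opposite F is at (43.8, -48.9). A1 meets DG tangentially, so AG is at right angles to DG and the tangent condition forces AW to be normal to WK, with radius 7.3, so the center A sits 7.3 in from both sides at A = (36.5, -41.6). Then |FA| = |A − F| = 55.3.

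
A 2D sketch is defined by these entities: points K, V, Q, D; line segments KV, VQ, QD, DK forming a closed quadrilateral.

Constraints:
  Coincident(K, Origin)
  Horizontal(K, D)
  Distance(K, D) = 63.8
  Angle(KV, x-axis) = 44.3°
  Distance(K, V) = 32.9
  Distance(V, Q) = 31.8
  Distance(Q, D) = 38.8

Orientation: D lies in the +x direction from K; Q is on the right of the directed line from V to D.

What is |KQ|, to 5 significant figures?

27.420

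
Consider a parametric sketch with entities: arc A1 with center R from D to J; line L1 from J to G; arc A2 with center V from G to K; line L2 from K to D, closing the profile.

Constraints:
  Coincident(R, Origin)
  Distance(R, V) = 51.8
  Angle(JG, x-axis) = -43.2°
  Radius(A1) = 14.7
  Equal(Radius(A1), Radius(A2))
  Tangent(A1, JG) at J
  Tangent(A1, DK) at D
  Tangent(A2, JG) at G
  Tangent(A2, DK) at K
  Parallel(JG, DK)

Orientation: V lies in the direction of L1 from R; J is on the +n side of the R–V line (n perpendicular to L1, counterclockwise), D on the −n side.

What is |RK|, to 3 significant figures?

53.8

The slot axis is L1's direction at -43.2°, so u = (cos -43.2°, sin -43.2°) = (0.729, -0.685) and n = (−sin -43.2°, cos -43.2°) = (0.685, 0.729). R is at the origin and V lies 51.8 along u from R, so V = 51.8·u = (37.8, -35.5). Tangency of A1 to both parallel lines with radius 14.7 puts J and D at R ± 14.7·n: J = (10.1, 10.7), D = (-10.1, -10.7). Equal radii place G and K the same way about V: G = V + 14.7·n = (47.8, -24.7), K = V − 14.7·n = (27.7, -46.2). Then |RK| = |K − R| = 53.8.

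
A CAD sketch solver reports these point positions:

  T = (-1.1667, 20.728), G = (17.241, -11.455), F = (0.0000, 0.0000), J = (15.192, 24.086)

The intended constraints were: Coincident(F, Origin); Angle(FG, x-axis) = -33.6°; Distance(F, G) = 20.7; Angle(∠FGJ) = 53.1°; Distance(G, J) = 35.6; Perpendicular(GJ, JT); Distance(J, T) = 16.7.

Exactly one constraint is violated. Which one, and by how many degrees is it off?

Perpendicular(GJ, JT) — off by 8.30°.

F = (0.00, 0.00) ✓; FG at -33.60° ✓; |FG| = 20.70 ✓; ∠FGJ = 53.10° ✓; |GJ| = 35.60 ✓; ∠(GJ, JT) = 98.30° ✗; |JT| = 16.70 ✓.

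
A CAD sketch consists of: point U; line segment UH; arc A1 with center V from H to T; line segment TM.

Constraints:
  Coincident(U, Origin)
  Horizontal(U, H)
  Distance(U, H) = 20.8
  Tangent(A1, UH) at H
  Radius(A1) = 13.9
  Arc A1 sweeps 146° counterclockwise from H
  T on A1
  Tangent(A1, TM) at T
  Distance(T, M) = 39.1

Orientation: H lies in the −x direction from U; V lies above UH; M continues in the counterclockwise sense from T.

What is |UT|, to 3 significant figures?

28.6

U is at the origin; UH is horizontal with |UH| = 20.8 and H on the −x side, so H = (-20.8, 0.00). Tangency of A1 to UH means the radius VH is perpendicular to UH, so V = H + (0, 13.9) = (-20.8, 13.9). On A1, H sits at bearing -90° from V; a 146° counterclockwise sweep puts T at bearing 56°, so T = V + 13.9·(cos 56°, sin 56°) = (-13.0, 25.4). Then |UT| = |T − U| = 28.6.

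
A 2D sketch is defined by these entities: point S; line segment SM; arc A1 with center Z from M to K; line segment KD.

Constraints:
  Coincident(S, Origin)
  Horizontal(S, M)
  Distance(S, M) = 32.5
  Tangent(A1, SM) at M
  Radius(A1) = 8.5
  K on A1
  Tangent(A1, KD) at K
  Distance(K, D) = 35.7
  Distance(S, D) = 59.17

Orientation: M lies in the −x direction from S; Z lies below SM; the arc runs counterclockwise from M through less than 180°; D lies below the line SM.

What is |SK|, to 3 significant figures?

42.0

Checks: |SM| = 32.50 ✓; |ZK| = 8.500 ✓; ∠(ZK, KD) = 90.00° ✓; |KD| = 35.70 ✓; |SD| = 59.17 ✓.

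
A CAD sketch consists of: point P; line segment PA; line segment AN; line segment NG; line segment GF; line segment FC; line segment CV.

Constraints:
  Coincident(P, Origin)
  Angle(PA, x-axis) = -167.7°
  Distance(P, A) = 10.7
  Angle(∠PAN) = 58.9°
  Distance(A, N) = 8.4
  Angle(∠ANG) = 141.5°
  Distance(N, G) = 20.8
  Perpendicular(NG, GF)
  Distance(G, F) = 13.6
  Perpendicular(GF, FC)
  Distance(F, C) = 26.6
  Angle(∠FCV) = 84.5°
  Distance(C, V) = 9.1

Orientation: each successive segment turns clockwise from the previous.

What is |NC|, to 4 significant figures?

14.79

P is at the origin; PA runs at -167.7° with length 10.7, so A = (-10.45, -2.279). ∠PAN = 58.9° gives AN at 71.20° from the x-axis; with |AN| = 8.4, N = (-7.747, 5.672). ∠ANG = 141.5° gives NG at 32.70° from the x-axis; with |NG| = 20.8, G = (9.756, 16.91). NG is perpendicular to GF, so GF runs at -57.30°; with |GF| = 13.6, F = (17.10, 5.465). GF ⟂ FC, so FC runs at -147.3°; with |FC| = 26.6, C = (-5.281, -8.906). Then |NC| = |C − N| = 14.79.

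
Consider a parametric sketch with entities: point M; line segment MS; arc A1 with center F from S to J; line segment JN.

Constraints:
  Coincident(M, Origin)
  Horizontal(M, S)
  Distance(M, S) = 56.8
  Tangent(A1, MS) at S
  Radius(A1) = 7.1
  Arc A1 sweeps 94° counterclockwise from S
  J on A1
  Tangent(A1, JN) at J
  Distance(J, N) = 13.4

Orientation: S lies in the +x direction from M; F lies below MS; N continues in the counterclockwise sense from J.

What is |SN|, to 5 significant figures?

21.846

On A1, S sits at bearing 90° from F; a 94° counterclockwise sweep puts J at bearing 184°, so J = F + 7.1·(cos 184°, sin 184°) = (49.717, -7.5953). The tangent condition forces FJ to be normal to JN, so JN runs along (−sin 184°, cos 184°); with |JN| = 13.4, N = (50.652, -20.963). Then |SN| = |N − S| = 21.846.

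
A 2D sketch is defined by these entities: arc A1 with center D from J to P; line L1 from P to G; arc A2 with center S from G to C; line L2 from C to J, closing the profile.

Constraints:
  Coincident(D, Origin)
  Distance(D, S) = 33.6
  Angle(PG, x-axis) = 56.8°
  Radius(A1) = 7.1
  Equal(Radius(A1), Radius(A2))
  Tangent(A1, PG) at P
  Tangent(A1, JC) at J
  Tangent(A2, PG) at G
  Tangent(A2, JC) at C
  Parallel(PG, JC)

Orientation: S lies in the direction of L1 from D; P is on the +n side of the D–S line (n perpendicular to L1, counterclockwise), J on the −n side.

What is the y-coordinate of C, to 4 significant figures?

24.23

Tangency of A1 to both parallel lines with radius 7.1 puts P and J at D ± 7.1·n: P = (-5.941, 3.888), J = (5.941, -3.888). Equal radii place G and C the same way about S: G = S + 7.1·n = (12.46, 32.00), C = S − 7.1·n = (24.34, 24.23). So C.y = 24.23.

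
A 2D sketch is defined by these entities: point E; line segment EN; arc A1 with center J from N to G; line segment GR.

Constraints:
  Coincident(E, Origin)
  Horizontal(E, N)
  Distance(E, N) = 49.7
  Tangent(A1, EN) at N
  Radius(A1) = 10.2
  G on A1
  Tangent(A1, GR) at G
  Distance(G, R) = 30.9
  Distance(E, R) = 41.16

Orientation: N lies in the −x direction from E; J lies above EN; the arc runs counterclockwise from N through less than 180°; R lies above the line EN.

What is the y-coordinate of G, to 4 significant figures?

5.210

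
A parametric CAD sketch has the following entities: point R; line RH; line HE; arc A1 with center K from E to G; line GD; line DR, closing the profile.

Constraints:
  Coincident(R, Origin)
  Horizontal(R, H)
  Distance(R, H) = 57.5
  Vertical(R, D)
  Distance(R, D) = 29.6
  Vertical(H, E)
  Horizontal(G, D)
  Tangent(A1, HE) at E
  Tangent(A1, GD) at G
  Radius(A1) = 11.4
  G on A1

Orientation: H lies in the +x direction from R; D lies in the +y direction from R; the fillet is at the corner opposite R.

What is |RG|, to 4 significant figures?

54.78

The virtual corner opposite R is at (57.50, 29.60). Since A1 is tangent to HE there, KE ⟂ HE and since A1 is tangent to GD there, KG ⟂ GD, with radius 11.4, so the center K sits 11.4 in from both sides at K = (46.10, 18.20). That places the tangent points at E = (57.50, 18.20) on HE and G = (46.10, 29.60) on GD. Then |RG| = |G − R| = 54.78.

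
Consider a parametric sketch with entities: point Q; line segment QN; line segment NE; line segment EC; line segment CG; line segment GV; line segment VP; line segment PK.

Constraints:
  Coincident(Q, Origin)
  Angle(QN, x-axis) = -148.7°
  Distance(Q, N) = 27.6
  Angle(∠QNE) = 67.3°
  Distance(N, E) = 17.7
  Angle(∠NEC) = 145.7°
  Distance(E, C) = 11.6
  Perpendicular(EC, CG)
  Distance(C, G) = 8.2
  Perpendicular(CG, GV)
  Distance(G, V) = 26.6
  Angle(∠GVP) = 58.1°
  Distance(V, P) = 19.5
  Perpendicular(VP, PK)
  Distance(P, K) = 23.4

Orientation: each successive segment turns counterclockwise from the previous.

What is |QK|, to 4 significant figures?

22.02

Q is at the origin; QN runs at -148.7° with length 27.6, so N = (-23.58, -14.34). ∠QNE = 67.3° gives NE at -36.00° from the x-axis; with |NE| = 17.7, E = (-9.263, -24.74). ∠NEC = 145.7° gives EC at -1.700° from the x-axis; with |EC| = 11.6, C = (2.331, -25.09). The perpendicularity gives CG at right angles to EC, so CG runs at 88.30°; with |CG| = 8.2, G = (2.575, -16.89). CG ⟂ GV, so GV runs at 178.3°; with |GV| = 26.6, V = (-24.01, -16.10). ∠GVP = 58.1° gives VP at -59.80° from the x-axis; with |VP| = 19.5, P = (-14.20, -32.95). VP ⟂ PK, so PK runs at 30.20°; with |PK| = 23.4, K = (6.019, -21.18). Then |QK| = |K − Q| = 22.02.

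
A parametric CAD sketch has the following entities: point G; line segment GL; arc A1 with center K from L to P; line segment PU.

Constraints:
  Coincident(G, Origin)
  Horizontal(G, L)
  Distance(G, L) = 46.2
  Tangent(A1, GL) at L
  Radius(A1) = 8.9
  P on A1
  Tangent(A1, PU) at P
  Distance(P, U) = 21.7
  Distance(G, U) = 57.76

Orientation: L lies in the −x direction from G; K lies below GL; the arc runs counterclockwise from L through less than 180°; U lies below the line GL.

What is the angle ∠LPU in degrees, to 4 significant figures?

125.9°

G is at the origin; GL is horizontal with |GL| = 46.2 and L on the −x side, so L = (-46.20, 0.000). A1 meets GL tangentially, so KL is at right angles to GL, so K = L + (0, -8.9) = (-46.20, -8.900). Since KP ⟂ PU (tangency), |KU| = √(8.9² + 21.7²) = 23.45 regardless of where P sits on A1. So U lies on both circle(G, 57.76) and circle(K, 23.45); the below-GL intersection is U = (-47.89, -32.29). P is the foot of the tangent from U: P = (-54.66, -11.68).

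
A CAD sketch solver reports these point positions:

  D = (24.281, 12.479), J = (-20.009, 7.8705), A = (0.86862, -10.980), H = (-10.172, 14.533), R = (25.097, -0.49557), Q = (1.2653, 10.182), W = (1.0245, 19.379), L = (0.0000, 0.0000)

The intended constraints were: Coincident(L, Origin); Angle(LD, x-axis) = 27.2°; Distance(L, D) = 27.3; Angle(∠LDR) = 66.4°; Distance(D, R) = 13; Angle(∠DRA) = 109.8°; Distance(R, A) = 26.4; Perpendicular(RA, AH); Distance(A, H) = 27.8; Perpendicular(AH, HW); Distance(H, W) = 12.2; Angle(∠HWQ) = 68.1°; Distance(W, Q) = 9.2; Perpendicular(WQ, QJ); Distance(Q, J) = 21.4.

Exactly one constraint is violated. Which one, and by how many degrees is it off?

Perpendicular(WQ, QJ) — off by 4.70°.

L = (0.00, 0.00) ✓; LD at 27.20° ✓; |LD| = 27.30 ✓; ∠LDR = 66.40° ✓; |DR| = 13.00 ✓; ∠DRA = 109.8° ✓; |RA| = 26.40 ✓; ∠(RA, AH) = 90.00° ✓; |AH| = 27.80 ✓; ∠(AH, HW) = 90.00° ✓; |HW| = 12.20 ✓; ∠HWQ = 68.10° ✓; |WQ| = 9.200 ✓; ∠(WQ, QJ) = 85.30° ✗; |QJ| = 21.40 ✓.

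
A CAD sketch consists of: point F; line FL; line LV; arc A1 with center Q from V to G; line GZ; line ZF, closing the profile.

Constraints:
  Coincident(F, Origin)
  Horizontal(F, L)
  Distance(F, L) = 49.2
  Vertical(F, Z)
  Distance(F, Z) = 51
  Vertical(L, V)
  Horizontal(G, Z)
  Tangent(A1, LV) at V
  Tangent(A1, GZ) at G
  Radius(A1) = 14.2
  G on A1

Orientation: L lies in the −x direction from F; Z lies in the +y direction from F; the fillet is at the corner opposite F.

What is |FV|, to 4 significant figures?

61.44

The virtual corner opposite F is at (-49.20, 51.00). Tangency of A1 to LV means the radius QV is perpendicular to LV and since A1 is tangent to GZ there, QG ⟂ GZ, with radius 14.2, so the center Q sits 14.2 in from both sides at Q = (-35.00, 36.80). That places the tangent points at V = (-49.20, 36.80) on LV and G = (-35.00, 51.00) on GZ. Then |FV| = |V − F| = 61.44.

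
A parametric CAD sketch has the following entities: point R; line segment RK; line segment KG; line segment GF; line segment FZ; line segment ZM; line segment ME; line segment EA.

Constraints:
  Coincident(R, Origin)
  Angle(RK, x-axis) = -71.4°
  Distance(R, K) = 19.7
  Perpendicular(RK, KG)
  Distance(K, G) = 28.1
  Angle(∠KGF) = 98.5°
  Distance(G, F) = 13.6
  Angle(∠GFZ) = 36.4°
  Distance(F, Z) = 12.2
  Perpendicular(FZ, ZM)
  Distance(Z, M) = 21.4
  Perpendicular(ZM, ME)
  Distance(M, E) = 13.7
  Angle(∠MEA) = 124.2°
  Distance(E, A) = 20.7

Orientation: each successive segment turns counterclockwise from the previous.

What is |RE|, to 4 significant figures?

50.58

FZ ⟂ ZM, so ZM runs at -26.30°; with |ZM| = 21.4, M = (44.31, -16.74). ZM ⟂ ME, so ME runs at 63.70°; with |ME| = 13.7, E = (50.38, -4.456). Then |RE| = |E − R| = 50.58.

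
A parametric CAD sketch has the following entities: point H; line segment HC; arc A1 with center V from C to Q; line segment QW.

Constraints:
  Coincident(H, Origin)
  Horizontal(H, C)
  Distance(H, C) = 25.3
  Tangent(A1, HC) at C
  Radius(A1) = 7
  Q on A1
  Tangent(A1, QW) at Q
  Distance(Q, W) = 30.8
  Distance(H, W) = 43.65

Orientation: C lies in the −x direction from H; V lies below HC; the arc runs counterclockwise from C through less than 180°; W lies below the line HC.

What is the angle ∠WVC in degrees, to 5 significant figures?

172.11°

H is at the origin; H and C share the same y with |HC| = 25.3 and C on the −x side, so C = (-25.300, 0.0000). Since A1 is tangent to HC there, VC ⟂ HC, so V = C + (0, -7) = (-25.300, -7.0000). Since VQ ⟂ QW (tangency), |VW| = √(7.0² + 30.8²) = 31.585 regardless of where Q sits on A1. So W lies on both circle(H, 43.65) and circle(V, 31.585); the below-HC intersection is W = (-20.964, -38.286). Q is the foot of the tangent from W: Q = (-31.848, -9.4738).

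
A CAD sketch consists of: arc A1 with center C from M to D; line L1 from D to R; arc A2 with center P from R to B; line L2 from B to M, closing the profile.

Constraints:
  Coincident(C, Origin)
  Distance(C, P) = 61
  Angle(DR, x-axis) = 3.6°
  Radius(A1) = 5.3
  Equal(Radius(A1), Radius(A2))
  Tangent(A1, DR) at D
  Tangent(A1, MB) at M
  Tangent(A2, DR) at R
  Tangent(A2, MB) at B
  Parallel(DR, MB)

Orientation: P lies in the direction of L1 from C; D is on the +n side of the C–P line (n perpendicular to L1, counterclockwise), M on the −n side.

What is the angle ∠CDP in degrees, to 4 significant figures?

85.03°

The slot axis is L1's direction at 3.6°, so u = (cos 3.6°, sin 3.6°) = (0.9980, 0.06279) and n = (−sin 3.6°, cos 3.6°) = (-0.06279, 0.9980). C is at the origin and P lies 61.0 along u from C, so P = 61.0·u = (60.88, 3.830). Tangency of A1 to both parallel lines with radius 5.3 puts D and M at C ± 5.3·n: D = (-0.3328, 5.290), M = (0.3328, -5.290). Then cos ∠CDP = DC·DP / (|DC||DP|), giving 85.03°.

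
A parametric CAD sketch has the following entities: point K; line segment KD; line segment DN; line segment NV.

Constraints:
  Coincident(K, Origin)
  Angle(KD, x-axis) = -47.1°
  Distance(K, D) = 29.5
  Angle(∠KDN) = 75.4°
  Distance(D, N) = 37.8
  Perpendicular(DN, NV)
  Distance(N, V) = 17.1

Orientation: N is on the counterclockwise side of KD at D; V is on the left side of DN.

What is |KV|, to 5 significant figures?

32.450

∠KDN = 75.4°, so DN runs at -47.1° + (180° − 75.4°) = 57.500° from the x-axis; with |DN| = 37.8, N = D + 37.8·(cos 57.500°, sin 57.500°) = (40.391, 10.270). DN ⟂ NV; with |NV| = 17.1 on the left of DN, V = N + 17.1·(-0.84339, 0.53730) = (25.969, 19.458). Then |KV| = |V − K| = 32.450.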